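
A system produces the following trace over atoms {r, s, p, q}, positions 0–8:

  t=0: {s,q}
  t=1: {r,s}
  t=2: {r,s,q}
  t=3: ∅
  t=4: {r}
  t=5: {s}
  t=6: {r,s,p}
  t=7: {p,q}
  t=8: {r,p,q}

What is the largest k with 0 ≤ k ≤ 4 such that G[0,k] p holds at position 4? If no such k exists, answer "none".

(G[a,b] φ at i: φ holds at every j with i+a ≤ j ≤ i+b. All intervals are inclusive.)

p must hold from j=4 onward; find where it first fails.
  j=4: fails → no k works.

none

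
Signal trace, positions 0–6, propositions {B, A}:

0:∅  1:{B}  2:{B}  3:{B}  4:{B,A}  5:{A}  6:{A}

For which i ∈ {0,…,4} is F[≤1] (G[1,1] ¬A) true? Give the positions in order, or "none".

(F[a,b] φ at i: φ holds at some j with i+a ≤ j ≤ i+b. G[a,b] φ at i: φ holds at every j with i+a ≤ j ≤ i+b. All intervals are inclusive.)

0, 1, 2

Evaluate at each i in [0,4]:
  i=0: ✓ (witness j=0)
  i=1: ✓ (witness j=1)
  i=2: ✓ (witness j=2)
  i=3: ✗ (none in [3,4])
  i=4: ✗ (none in [4,5])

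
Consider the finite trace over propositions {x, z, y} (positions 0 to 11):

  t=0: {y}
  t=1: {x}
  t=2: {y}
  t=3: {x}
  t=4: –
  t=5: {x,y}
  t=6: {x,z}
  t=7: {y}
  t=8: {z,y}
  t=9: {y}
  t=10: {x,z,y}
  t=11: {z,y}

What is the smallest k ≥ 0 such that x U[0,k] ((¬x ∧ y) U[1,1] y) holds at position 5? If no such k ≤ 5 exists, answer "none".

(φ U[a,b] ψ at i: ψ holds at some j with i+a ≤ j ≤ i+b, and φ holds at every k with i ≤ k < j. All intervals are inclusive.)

2

Need earliest j ≥ 5 with ((¬x ∧ y) U[1,1] y), and x at every k in [5,j-1].
  j=5: rhs fails.
  j=6: rhs fails.
  j=7: rhs holds; lhs holds on [5,6]. k = 2.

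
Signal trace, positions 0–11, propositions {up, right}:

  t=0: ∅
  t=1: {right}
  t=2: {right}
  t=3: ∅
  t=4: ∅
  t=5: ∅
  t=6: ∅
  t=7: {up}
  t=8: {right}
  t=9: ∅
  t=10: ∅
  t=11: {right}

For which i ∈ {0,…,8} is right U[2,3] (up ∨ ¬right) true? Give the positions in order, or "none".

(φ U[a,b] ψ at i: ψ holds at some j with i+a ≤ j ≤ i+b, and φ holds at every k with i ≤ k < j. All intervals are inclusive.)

Evaluate at each i in [0,8]:
  i=0: ✗ (lhs fails at k=0 before rhs at j=3)
  i=1: ✓ (rhs at j=3; lhs holds on [1,2])
  i=2: ✗ (lhs fails at k=3 before rhs at j=4)
  i=3: ✗ (lhs fails at k=3 before rhs at j=5)
  i=4: ✗ (lhs fails at k=4 before rhs at j=6)
  i=5: ✗ (lhs fails at k=5 before rhs at j=7)
  i=6: ✗ (lhs fails at k=6 before rhs at j=9)
  i=7: ✗ (lhs fails at k=7 before rhs at j=9)
  i=8: ✗ (lhs fails at k=9 before rhs at j=10)

1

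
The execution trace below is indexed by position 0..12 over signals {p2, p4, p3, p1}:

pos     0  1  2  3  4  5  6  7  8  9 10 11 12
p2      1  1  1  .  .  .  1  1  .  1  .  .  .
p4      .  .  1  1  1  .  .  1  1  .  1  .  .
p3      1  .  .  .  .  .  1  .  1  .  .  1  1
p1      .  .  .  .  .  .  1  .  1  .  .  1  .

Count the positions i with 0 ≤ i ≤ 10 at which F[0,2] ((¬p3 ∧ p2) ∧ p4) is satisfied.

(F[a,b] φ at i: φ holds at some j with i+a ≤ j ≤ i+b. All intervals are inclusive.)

Evaluate at each i in [0,10]:
  i=0: ✓ (witness j=2)
  i=1: ✓ (witness j=2)
  i=2: ✓ (witness j=2)
  i=3: ✗ (none in [3,5])
  i=4: ✗ (none in [4,6])
  i=5: ✓ (witness j=7)
  i=6: ✓ (witness j=7)
  i=7: ✓ (witness j=7)
  i=8: ✗ (none in [8,10])
  i=9: ✗ (none in [9,11])
  i=10: ✗ (none in [10,12])
Positions where it holds: {0, 1, 2, 5, 6, 7} → 6.

6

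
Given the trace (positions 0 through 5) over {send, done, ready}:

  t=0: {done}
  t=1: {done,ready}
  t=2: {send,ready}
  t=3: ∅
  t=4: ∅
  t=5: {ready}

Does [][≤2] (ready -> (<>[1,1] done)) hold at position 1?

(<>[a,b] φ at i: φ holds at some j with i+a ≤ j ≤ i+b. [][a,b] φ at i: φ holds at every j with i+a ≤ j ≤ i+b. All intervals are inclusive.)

No

Check (ready -> (<>[1,1] done)) at every j in [1,3]:
  j=1: antecedent true; consequent fails (none in [2,2]) → ✗
  j=2: antecedent true; consequent fails (none in [3,3]) → ✗
  j=3: antecedent false → ✓
Fails at j=1 → formula fails.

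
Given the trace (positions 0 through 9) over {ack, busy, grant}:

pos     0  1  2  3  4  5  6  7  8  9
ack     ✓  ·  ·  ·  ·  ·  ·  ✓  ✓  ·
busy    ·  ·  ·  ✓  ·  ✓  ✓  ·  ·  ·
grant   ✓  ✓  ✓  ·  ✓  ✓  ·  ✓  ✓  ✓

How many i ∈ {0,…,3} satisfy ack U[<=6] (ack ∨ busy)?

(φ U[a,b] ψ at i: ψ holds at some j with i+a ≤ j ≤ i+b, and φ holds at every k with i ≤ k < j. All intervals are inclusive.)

2

Evaluate at each i in [0,3]:
  i=0: ✓ (rhs at j=0)
  i=1: ✗ (lhs fails at k=1 before rhs at j=3)
  i=2: ✗ (lhs fails at k=2 before rhs at j=3)
  i=3: ✓ (rhs at j=3)
Positions where it holds: {0, 3} → 2.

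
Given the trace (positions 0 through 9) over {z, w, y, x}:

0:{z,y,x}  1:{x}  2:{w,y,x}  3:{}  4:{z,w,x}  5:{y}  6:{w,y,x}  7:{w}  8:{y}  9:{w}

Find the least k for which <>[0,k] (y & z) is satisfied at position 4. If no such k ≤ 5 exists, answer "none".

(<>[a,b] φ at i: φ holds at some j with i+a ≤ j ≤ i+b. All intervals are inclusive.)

none

Scan j = 4,5,… for (y & z):
  j=4: fails
  j=5: fails
  j=6: fails
  j=7: fails
  j=8: fails
  j=9: fails
No j in [4,9] satisfies it → none.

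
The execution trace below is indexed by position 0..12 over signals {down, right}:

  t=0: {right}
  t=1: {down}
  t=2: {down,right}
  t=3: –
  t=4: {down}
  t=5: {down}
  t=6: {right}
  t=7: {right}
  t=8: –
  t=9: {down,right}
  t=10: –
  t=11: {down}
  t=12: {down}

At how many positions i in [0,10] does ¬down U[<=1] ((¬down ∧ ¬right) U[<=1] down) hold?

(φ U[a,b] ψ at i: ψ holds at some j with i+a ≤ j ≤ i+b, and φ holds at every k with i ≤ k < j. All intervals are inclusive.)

Evaluate at each i in [0,10]:
  i=0: ✓ (rhs at j=1; lhs holds on [0,0])
  i=1: ✓ (rhs at j=1)
  i=2: ✓ (rhs at j=2)
  i=3: ✓ (rhs at j=3)
  i=4: ✓ (rhs at j=4)
  i=5: ✓ (rhs at j=5)
  i=6: ✗ (no rhs in [6,7])
  i=7: ✓ (rhs at j=8; lhs holds on [7,7])
  i=8: ✓ (rhs at j=8)
  i=9: ✓ (rhs at j=9)
  i=10: ✓ (rhs at j=10)
Positions where it holds: {0, 1, 2, 3, 4, 5, 7, 8, 9, 10} → 10.

10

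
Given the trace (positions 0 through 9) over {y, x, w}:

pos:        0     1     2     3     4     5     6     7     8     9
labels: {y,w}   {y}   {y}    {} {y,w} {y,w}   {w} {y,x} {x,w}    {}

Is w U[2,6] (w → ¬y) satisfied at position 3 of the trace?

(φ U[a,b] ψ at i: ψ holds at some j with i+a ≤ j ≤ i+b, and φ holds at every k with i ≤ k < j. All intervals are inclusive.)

False

Need some j in [5,9] with (w → ¬y), and w at every k in [3,j-1].
  j=5: (w → ¬y) false.
  j=6: (w → ¬y) holds, but w fails at k=3 → not this j.
  j=7: (w → ¬y) holds, but w fails at k=3 → not this j.
  j=8: (w → ¬y) holds, but w fails at k=3 → not this j.
  j=9: (w → ¬y) holds, but w fails at k=3 → not this j.
No j in the window works → until fails.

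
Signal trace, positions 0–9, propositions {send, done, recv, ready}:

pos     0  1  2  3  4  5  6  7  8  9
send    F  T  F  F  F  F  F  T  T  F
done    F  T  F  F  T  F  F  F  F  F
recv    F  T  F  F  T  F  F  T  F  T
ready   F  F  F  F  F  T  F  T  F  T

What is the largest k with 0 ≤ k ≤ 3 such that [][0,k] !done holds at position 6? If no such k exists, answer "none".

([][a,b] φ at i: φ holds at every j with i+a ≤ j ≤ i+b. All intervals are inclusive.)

3

!done must hold from j=6 onward; find where it first fails.
  j=6: holds
  j=7: holds
  j=8: holds
  j=9: holds
Holds through j=9; largest k = 3.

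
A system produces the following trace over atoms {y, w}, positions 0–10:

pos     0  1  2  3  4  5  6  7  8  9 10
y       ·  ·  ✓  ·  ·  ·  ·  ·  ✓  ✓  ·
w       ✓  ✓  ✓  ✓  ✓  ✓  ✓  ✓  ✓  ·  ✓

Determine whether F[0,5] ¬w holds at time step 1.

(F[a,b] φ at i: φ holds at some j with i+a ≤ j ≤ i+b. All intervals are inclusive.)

Check ¬w at each j in [1,6]:
  j=1: false
  j=2: false
  j=3: false
  j=4: false
  j=5: false
  j=6: false
No position in the window satisfies it → formula fails.

False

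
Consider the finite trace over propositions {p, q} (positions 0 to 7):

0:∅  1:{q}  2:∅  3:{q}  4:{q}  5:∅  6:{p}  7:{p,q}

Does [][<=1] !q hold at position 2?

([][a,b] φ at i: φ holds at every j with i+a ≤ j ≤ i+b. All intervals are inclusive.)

Check !q at every j in [2,3]:
  j=2: true
  j=3: false
Fails at j=3 → formula fails.

No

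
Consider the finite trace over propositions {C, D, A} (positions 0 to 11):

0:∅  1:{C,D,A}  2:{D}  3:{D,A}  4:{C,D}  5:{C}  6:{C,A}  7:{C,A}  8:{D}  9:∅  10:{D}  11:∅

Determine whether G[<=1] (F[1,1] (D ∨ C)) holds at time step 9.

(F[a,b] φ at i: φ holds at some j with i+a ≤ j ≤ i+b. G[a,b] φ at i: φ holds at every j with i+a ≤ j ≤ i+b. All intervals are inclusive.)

No

Check F[1,1] (D ∨ C) at every j in [9,10]:
  j=9: holds (witness at 10)
  j=10: fails (none in [11,11])
Fails at j=10 → formula fails.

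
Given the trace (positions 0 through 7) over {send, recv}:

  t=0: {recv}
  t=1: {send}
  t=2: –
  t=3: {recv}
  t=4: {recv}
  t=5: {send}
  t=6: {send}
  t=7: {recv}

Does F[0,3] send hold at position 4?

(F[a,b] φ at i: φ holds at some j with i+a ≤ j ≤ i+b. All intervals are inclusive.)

Check send at each j in [4,7]:
  j=4: false
  j=5: true
  j=6: true
  j=7: false
Found at j=5 → formula holds.

Holds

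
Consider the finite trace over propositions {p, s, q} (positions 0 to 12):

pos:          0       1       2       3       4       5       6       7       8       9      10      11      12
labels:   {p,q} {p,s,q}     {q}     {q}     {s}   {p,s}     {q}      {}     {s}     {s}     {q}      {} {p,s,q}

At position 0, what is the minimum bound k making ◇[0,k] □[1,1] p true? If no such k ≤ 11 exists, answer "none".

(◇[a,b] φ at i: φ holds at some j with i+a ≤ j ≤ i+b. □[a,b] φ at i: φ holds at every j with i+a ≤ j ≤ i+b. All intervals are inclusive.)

0

Scan j = 0,1,… for □[1,1] p:
  j=0: holds
First hit at j=0, so smallest k = 0-0 = 0.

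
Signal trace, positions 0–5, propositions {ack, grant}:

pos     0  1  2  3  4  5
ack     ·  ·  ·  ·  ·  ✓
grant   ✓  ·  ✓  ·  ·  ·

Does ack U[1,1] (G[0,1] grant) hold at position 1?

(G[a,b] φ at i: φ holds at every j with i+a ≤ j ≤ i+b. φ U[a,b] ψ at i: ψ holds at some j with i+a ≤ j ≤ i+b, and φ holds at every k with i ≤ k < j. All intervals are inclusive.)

False

Need some j in [2,2] with G[0,1] grant, and ack at every k in [1,j-1].
  j=2: G[0,1] grant — fails at 3.
No j in the window works → until fails.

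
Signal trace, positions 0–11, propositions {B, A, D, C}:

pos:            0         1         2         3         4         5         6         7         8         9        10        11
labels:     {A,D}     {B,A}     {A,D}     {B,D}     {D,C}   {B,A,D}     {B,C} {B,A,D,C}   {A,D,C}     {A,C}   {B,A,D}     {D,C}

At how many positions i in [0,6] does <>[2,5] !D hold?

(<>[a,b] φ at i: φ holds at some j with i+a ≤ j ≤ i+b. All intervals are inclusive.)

Evaluate at each i in [0,6]:
  i=0: ✗ (none in [2,5])
  i=1: ✓ (witness j=6)
  i=2: ✓ (witness j=6)
  i=3: ✓ (witness j=6)
  i=4: ✓ (witness j=6)
  i=5: ✓ (witness j=9)
  i=6: ✓ (witness j=9)
Positions where it holds: {1, 2, 3, 4, 5, 6} → 6.

6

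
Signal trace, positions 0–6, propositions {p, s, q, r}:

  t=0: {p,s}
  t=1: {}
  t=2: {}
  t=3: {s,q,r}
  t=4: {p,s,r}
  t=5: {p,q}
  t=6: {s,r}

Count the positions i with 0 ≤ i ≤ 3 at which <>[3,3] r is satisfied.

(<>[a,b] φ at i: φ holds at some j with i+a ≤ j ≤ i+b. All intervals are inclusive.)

Evaluate at each i in [0,3]:
  i=0: ✓ (witness j=3)
  i=1: ✓ (witness j=4)
  i=2: ✗ (none in [5,5])
  i=3: ✓ (witness j=6)
Positions where it holds: {0, 1, 3} → 3.

3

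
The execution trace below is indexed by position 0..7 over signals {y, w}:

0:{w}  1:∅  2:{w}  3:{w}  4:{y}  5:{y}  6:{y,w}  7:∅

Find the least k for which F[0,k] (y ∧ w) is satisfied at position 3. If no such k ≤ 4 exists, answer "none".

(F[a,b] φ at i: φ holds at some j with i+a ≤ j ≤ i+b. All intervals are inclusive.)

3

Scan j = 3,4,… for (y ∧ w):
  j=3: fails
  j=4: fails
  j=5: fails
  j=6: holds
First hit at j=6, so smallest k = 6-3 = 3.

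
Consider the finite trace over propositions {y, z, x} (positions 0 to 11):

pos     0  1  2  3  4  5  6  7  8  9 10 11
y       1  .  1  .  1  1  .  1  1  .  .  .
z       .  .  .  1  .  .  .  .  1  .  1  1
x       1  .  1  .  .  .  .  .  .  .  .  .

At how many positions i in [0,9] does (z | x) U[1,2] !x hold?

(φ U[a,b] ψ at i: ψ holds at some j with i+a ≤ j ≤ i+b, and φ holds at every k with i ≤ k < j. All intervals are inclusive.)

4

Evaluate at each i in [0,9]:
  i=0: ✓ (rhs at j=1; lhs holds on [0,0])
  i=1: ✗ (lhs fails at k=1 before rhs at j=3)
  i=2: ✓ (rhs at j=3; lhs holds on [2,2])
  i=3: ✓ (rhs at j=4; lhs holds on [3,3])
  i=4: ✗ (lhs fails at k=4 before rhs at j=5)
  i=5: ✗ (lhs fails at k=5 before rhs at j=6)
  i=6: ✗ (lhs fails at k=6 before rhs at j=7)
  i=7: ✗ (lhs fails at k=7 before rhs at j=8)
  i=8: ✓ (rhs at j=9; lhs holds on [8,8])
  i=9: ✗ (lhs fails at k=9 before rhs at j=10)
Positions where it holds: {0, 2, 3, 8} → 4.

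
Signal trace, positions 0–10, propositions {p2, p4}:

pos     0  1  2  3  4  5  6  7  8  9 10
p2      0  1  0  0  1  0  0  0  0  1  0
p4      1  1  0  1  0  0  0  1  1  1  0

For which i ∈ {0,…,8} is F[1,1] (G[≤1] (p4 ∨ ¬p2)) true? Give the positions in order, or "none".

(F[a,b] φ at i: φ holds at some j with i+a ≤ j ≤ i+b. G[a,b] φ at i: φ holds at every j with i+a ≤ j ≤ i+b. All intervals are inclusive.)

Evaluate at each i in [0,8]:
  i=0: ✓ (witness j=1)
  i=1: ✓ (witness j=2)
  i=2: ✗ (none in [3,3])
  i=3: ✗ (none in [4,4])
  i=4: ✓ (witness j=5)
  i=5: ✓ (witness j=6)
  i=6: ✓ (witness j=7)
  i=7: ✓ (witness j=8)
  i=8: ✓ (witness j=9)

0, 1, 4, 5, 6, 7, 8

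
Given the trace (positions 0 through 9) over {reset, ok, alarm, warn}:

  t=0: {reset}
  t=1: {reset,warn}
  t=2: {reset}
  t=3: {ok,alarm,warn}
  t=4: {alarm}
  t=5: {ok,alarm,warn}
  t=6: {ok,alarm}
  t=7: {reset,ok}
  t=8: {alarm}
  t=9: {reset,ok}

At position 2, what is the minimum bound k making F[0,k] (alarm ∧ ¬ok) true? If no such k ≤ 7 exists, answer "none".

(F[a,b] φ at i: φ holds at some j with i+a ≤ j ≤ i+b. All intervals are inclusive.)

Scan j = 2,3,… for (alarm ∧ ¬ok):
  j=2: fails
  j=3: fails
  j=4: holds
First hit at j=4, so smallest k = 4-2 = 2.

2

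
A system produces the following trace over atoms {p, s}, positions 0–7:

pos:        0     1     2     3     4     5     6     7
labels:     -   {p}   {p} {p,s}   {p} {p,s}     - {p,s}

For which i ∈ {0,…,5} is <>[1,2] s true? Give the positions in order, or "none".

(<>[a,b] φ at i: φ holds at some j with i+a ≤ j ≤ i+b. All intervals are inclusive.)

1, 2, 3, 4, 5

Evaluate at each i in [0,5]:
  i=0: ✗ (none in [1,2])
  i=1: ✓ (witness j=3)
  i=2: ✓ (witness j=3)
  i=3: ✓ (witness j=5)
  i=4: ✓ (witness j=5)
  i=5: ✓ (witness j=7)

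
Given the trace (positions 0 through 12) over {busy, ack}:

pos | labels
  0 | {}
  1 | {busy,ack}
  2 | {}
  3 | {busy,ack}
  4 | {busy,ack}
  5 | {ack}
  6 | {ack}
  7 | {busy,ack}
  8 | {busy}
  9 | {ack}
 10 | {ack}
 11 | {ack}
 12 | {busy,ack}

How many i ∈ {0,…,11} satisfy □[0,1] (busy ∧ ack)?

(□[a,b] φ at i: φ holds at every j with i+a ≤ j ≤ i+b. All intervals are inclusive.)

Evaluate at each i in [0,11]:
  i=0: ✗ (fails at j=0)
  i=1: ✗ (fails at j=2)
  i=2: ✗ (fails at j=2)
  i=3: ✓ (all of [3,4])
  i=4: ✗ (fails at j=5)
  i=5: ✗ (fails at j=5)
  i=6: ✗ (fails at j=6)
  i=7: ✗ (fails at j=8)
  i=8: ✗ (fails at j=8)
  i=9: ✗ (fails at j=9)
  i=10: ✗ (fails at j=10)
  i=11: ✗ (fails at j=11)
Positions where it holds: {3} → 1.

1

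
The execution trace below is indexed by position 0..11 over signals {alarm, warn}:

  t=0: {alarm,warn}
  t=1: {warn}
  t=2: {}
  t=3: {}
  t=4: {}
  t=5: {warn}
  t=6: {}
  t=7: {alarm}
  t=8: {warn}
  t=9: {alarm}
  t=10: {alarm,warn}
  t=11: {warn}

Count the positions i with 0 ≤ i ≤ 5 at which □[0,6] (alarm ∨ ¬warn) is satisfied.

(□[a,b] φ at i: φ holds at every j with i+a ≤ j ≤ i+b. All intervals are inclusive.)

0

Evaluate at each i in [0,5]:
  i=0: ✗ (fails at j=1)
  i=1: ✗ (fails at j=1)
  i=2: ✗ (fails at j=5)
  i=3: ✗ (fails at j=5)
  i=4: ✗ (fails at j=5)
  i=5: ✗ (fails at j=5)
Positions where it holds: {} → 0.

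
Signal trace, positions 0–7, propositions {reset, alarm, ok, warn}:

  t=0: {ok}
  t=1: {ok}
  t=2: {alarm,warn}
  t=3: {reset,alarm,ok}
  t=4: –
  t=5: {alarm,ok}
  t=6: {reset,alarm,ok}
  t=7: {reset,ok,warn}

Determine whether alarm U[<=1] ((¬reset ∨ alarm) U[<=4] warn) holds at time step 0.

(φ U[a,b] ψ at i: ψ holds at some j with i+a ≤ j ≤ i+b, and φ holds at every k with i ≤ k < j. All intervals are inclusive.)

True

Need some j in [0,1] with ((¬reset ∨ alarm) U[<=4] warn), and alarm at every k in [0,j-1].
  j=0: ((¬reset ∨ alarm) U[<=4] warn) holds; no prefix to check → satisfied.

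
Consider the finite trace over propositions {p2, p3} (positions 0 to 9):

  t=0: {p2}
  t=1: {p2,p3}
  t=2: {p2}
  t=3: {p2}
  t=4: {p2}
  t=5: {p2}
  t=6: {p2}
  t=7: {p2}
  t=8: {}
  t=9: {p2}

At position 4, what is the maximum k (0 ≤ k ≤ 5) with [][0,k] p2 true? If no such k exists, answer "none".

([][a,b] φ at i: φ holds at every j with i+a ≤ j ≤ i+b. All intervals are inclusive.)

3

p2 must hold from j=4 onward; find where it first fails.
  j=4: holds
  j=5: holds
  j=6: holds
  j=7: holds
  j=8: fails
Holds on [4,7], so largest k = 3.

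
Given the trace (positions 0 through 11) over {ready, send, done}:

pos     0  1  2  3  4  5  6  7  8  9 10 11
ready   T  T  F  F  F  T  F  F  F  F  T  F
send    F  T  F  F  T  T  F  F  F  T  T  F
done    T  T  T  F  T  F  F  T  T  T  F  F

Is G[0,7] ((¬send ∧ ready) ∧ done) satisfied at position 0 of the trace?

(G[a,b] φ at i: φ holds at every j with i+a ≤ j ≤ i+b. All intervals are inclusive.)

Check ((¬send ∧ ready) ∧ done) at every j in [0,7]:
  j=0: true
  j=1: false
  j=2: false
  j=3: false
  j=4: false
  j=5: false
  j=6: false
  j=7: false
Fails at j=1 → formula fails.

Does not hold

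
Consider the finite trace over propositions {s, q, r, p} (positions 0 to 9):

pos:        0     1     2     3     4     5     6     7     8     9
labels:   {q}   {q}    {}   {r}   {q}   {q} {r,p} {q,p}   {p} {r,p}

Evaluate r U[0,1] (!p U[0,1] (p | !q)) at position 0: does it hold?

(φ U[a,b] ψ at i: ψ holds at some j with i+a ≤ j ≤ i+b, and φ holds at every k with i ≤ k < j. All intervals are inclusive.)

No

Need some j in [0,1] with (!p U[0,1] (p | !q)), and r at every k in [0,j-1].
  j=0: (!p U[0,1] (p | !q)) — fails.
  j=1: (!p U[0,1] (p | !q)) holds, but r fails at k=0 → not this j.
No j in the window works → until fails.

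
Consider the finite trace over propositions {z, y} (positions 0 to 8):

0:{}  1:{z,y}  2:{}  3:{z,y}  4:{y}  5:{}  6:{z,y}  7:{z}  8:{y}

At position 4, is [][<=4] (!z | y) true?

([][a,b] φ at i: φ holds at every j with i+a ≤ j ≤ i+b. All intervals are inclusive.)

Check (!z | y) at every j in [4,8]:
  j=4: true
  j=5: true
  j=6: true
  j=7: false
  j=8: true
Fails at j=7 → formula fails.

No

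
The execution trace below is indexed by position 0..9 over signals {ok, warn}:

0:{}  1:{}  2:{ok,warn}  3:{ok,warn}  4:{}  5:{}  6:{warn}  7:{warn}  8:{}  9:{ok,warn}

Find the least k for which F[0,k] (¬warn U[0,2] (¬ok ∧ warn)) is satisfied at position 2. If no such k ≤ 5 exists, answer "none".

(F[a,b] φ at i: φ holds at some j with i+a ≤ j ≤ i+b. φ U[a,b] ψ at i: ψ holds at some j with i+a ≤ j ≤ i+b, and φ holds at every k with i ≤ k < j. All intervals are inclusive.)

2

Scan j = 2,3,… for (¬warn U[0,2] (¬ok ∧ warn)):
  j=2: fails
  j=3: fails
  j=4: holds
First hit at j=4, so smallest k = 4-2 = 2.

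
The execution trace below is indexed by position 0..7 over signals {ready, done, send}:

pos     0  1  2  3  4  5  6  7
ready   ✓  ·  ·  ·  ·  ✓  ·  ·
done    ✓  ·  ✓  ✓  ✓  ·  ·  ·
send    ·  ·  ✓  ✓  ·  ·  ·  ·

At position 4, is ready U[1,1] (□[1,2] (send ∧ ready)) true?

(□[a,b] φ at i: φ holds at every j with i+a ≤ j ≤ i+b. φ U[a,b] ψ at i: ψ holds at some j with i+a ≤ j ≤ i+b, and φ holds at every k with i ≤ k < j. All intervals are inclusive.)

No

Need some j in [5,5] with □[1,2] (send ∧ ready), and ready at every k in [4,j-1].
  j=5: □[1,2] (send ∧ ready) — fails at 6.
No j in the window works → until fails.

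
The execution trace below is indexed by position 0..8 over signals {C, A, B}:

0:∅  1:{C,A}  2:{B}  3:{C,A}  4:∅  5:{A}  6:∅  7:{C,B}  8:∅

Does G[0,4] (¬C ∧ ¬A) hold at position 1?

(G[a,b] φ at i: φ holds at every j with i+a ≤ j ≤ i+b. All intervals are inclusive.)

Check (¬C ∧ ¬A) at every j in [1,5]:
  j=1: false
  j=2: true
  j=3: false
  j=4: true
  j=5: false
Fails at j=1 → formula fails.

Does not hold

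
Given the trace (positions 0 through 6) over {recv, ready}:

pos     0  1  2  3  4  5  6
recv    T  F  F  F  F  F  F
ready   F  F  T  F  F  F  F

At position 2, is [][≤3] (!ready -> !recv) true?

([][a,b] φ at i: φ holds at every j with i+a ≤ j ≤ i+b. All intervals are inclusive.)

Check (!ready -> !recv) at every j in [2,5]:
  j=2: antecedent false → ✓
  j=3: antecedent true; consequent true → ✓
  j=4: antecedent true; consequent true → ✓
  j=5: antecedent true; consequent true → ✓
All positions satisfy it → formula holds.

True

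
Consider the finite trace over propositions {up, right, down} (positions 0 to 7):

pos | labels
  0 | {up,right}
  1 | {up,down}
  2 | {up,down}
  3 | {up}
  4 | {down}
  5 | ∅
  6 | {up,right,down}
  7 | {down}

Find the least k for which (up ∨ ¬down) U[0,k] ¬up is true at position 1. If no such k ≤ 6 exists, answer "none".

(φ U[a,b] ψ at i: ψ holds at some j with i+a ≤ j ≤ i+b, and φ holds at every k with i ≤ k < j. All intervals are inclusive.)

Need earliest j ≥ 1 with ¬up, and (up ∨ ¬down) at every k in [1,j-1].
  j=1: rhs fails.
  j=2: rhs fails.
  j=3: rhs fails.
  j=4: rhs holds; lhs holds on [1,3]. k = 3.

3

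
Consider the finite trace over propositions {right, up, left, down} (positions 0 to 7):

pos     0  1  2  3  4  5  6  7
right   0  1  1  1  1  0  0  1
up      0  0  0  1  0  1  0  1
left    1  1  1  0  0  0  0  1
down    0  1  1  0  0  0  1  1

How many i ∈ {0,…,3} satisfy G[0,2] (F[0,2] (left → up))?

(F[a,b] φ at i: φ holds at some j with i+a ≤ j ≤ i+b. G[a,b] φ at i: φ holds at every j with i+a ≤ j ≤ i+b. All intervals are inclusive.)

3

Evaluate at each i in [0,3]:
  i=0: ✗ (fails at j=0)
  i=1: ✓ (all of [1,3])
  i=2: ✓ (all of [2,4])
  i=3: ✓ (all of [3,5])
Positions where it holds: {1, 2, 3} → 3.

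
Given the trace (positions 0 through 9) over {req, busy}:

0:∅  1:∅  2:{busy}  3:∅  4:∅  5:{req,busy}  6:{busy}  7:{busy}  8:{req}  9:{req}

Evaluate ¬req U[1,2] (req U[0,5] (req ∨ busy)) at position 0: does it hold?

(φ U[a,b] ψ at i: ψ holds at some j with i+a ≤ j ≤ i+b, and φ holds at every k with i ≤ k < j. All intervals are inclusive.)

Holds

Need some j in [1,2] with (req U[0,5] (req ∨ busy)), and ¬req at every k in [0,j-1].
  j=1: (req U[0,5] (req ∨ busy)) — fails.
  j=2: (req U[0,5] (req ∨ busy)) holds; ¬req holds at every k in [0,1] → satisfied.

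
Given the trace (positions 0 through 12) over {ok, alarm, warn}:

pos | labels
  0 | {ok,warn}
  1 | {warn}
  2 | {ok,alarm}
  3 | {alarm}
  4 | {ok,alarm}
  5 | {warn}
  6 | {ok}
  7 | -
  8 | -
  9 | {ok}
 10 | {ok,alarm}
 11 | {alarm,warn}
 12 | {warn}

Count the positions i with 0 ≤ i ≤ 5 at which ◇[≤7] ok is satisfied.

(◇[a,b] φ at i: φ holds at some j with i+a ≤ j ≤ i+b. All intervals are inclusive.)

6

Evaluate at each i in [0,5]:
  i=0: ✓ (witness j=0)
  i=1: ✓ (witness j=2)
  i=2: ✓ (witness j=2)
  i=3: ✓ (witness j=4)
  i=4: ✓ (witness j=4)
  i=5: ✓ (witness j=6)
Positions where it holds: {0, 1, 2, 3, 4, 5} → 6.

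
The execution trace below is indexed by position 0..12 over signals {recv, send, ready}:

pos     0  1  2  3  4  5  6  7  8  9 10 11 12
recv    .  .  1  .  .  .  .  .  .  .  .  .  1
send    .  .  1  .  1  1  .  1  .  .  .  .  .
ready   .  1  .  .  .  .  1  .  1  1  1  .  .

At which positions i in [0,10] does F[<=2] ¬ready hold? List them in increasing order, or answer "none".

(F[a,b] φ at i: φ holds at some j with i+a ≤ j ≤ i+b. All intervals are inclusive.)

0, 1, 2, 3, 4, 5, 6, 7, 9, 10

Evaluate at each i in [0,10]:
  i=0: ✓ (witness j=0)
  i=1: ✓ (witness j=2)
  i=2: ✓ (witness j=2)
  i=3: ✓ (witness j=3)
  i=4: ✓ (witness j=4)
  i=5: ✓ (witness j=5)
  i=6: ✓ (witness j=7)
  i=7: ✓ (witness j=7)
  i=8: ✗ (none in [8,10])
  i=9: ✓ (witness j=11)
  i=10: ✓ (witness j=11)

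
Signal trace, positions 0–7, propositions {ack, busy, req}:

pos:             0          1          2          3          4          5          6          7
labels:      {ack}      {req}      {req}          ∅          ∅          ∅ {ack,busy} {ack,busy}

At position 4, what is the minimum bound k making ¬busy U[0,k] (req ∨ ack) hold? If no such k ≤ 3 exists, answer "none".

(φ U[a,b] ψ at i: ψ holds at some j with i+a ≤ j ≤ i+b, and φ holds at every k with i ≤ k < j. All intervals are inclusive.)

Need earliest j ≥ 4 with (req ∨ ack), and ¬busy at every k in [4,j-1].
  j=4: rhs fails.
  j=5: rhs fails.
  j=6: rhs holds; lhs holds on [4,5]. k = 2.

2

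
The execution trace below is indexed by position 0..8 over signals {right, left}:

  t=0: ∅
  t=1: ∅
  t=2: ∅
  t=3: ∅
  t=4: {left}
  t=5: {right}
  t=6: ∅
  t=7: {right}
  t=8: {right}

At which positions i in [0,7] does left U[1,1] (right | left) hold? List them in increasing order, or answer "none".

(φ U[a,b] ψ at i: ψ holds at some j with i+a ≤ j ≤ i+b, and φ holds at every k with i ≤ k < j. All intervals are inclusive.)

Evaluate at each i in [0,7]:
  i=0: ✗ (no rhs in [1,1])
  i=1: ✗ (no rhs in [2,2])
  i=2: ✗ (no rhs in [3,3])
  i=3: ✗ (lhs fails at k=3 before rhs at j=4)
  i=4: ✓ (rhs at j=5; lhs holds on [4,4])
  i=5: ✗ (no rhs in [6,6])
  i=6: ✗ (lhs fails at k=6 before rhs at j=7)
  i=7: ✗ (lhs fails at k=7 before rhs at j=8)

4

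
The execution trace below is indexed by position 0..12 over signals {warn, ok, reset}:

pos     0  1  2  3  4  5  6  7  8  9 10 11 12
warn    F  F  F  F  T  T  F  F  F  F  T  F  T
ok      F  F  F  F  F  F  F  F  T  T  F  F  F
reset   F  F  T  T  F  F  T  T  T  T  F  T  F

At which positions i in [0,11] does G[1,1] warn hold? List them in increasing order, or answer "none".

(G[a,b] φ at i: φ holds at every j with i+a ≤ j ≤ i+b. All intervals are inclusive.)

3, 4, 9, 11

Evaluate at each i in [0,11]:
  i=0: ✗ (fails at j=1)
  i=1: ✗ (fails at j=2)
  i=2: ✗ (fails at j=3)
  i=3: ✓ (all of [4,4])
  i=4: ✓ (all of [5,5])
  i=5: ✗ (fails at j=6)
  i=6: ✗ (fails at j=7)
  i=7: ✗ (fails at j=8)
  i=8: ✗ (fails at j=9)
  i=9: ✓ (all of [10,10])
  i=10: ✗ (fails at j=11)
  i=11: ✓ (all of [12,12])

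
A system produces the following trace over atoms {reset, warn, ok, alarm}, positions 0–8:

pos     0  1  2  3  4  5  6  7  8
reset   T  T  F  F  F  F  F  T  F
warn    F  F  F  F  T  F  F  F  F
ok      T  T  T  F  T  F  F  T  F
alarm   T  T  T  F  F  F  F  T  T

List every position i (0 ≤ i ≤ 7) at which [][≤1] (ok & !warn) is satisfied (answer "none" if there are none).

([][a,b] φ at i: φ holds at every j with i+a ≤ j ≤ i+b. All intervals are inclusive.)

0, 1

Evaluate at each i in [0,7]:
  i=0: ✓ (all of [0,1])
  i=1: ✓ (all of [1,2])
  i=2: ✗ (fails at j=3)
  i=3: ✗ (fails at j=3)
  i=4: ✗ (fails at j=4)
  i=5: ✗ (fails at j=5)
  i=6: ✗ (fails at j=6)
  i=7: ✗ (fails at j=8)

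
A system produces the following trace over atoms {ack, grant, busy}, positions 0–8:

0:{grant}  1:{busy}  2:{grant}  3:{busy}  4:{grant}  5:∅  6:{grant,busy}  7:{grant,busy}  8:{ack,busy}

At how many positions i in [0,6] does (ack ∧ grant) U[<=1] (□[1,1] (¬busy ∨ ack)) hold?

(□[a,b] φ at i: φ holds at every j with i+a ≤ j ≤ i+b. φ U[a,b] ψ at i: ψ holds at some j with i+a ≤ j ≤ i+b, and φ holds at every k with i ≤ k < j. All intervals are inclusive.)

3

Evaluate at each i in [0,6]:
  i=0: ✗ (lhs fails at k=0 before rhs at j=1)
  i=1: ✓ (rhs at j=1)
  i=2: ✗ (lhs fails at k=2 before rhs at j=3)
  i=3: ✓ (rhs at j=3)
  i=4: ✓ (rhs at j=4)
  i=5: ✗ (no rhs in [5,6])
  i=6: ✗ (lhs fails at k=6 before rhs at j=7)
Positions where it holds: {1, 3, 4} → 3.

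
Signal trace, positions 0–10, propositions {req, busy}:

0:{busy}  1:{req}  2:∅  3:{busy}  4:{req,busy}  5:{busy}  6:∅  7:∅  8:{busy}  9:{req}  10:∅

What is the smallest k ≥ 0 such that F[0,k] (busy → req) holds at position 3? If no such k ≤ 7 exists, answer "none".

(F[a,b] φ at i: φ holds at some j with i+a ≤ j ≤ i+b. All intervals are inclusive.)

1

Scan j = 3,4,… for (busy → req):
  j=3: fails
  j=4: holds
First hit at j=4, so smallest k = 4-3 = 1.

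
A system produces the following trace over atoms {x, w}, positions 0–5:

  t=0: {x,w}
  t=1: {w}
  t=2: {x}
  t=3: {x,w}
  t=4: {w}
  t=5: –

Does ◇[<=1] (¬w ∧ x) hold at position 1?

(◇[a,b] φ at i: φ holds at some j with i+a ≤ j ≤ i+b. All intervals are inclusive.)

Check (¬w ∧ x) at each j in [1,2]:
  j=1: false
  j=2: true
Found at j=2 → formula holds.

Yes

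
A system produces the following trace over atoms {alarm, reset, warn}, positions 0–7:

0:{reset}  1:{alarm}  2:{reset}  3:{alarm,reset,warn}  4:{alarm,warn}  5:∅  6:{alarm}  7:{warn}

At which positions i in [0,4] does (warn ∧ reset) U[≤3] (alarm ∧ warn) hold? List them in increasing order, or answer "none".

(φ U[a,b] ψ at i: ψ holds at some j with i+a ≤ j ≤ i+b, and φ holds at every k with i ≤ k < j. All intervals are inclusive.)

3, 4

Evaluate at each i in [0,4]:
  i=0: ✗ (lhs fails at k=0 before rhs at j=3)
  i=1: ✗ (lhs fails at k=1 before rhs at j=3)
  i=2: ✗ (lhs fails at k=2 before rhs at j=3)
  i=3: ✓ (rhs at j=3)
  i=4: ✓ (rhs at j=4)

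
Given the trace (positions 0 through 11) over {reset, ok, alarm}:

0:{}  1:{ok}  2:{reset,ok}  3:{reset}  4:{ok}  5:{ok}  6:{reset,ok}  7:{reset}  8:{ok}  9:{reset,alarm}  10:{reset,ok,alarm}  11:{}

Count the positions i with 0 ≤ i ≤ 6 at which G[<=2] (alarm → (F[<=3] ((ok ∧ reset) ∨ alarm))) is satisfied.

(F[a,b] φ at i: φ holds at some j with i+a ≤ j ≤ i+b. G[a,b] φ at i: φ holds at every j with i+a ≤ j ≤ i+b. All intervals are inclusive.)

7

Evaluate at each i in [0,6]:
  i=0: ✓ (all of [0,2])
  i=1: ✓ (all of [1,3])
  i=2: ✓ (all of [2,4])
  i=3: ✓ (all of [3,5])
  i=4: ✓ (all of [4,6])
  i=5: ✓ (all of [5,7])
  i=6: ✓ (all of [6,8])
Positions where it holds: {0, 1, 2, 3, 4, 5, 6} → 7.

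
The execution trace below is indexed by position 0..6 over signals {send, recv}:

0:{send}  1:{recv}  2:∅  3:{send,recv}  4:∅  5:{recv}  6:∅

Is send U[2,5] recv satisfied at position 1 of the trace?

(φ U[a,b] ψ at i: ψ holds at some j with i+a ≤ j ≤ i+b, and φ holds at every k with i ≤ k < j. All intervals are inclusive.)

Need some j in [3,6] with recv, and send at every k in [1,j-1].
  j=3: recv holds, but send fails at k=1 → not this j.
  j=4: recv false.
  j=5: recv holds, but send fails at k=1 → not this j.
  j=6: recv false.
No j in the window works → until fails.

No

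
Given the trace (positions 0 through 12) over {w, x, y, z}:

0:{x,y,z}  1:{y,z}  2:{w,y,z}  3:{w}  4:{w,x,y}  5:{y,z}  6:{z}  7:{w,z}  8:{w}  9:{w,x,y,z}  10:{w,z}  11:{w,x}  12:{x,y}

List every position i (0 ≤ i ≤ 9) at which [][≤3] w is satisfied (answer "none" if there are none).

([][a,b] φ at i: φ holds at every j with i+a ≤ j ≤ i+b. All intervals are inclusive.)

7, 8

Evaluate at each i in [0,9]:
  i=0: ✗ (fails at j=0)
  i=1: ✗ (fails at j=1)
  i=2: ✗ (fails at j=5)
  i=3: ✗ (fails at j=5)
  i=4: ✗ (fails at j=5)
  i=5: ✗ (fails at j=5)
  i=6: ✗ (fails at j=6)
  i=7: ✓ (all of [7,10])
  i=8: ✓ (all of [8,11])
  i=9: ✗ (fails at j=12)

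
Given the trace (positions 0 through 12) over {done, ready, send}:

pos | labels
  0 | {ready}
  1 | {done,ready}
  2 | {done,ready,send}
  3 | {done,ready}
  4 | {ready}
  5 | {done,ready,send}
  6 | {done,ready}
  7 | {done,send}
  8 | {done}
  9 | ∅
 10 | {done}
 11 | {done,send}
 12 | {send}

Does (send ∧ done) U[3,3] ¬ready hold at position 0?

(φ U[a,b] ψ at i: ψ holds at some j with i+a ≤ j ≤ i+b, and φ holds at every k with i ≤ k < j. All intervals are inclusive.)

Need some j in [3,3] with ¬ready, and (send ∧ done) at every k in [0,j-1].
  j=3: ¬ready false.
No j in the window works → until fails.

Does not hold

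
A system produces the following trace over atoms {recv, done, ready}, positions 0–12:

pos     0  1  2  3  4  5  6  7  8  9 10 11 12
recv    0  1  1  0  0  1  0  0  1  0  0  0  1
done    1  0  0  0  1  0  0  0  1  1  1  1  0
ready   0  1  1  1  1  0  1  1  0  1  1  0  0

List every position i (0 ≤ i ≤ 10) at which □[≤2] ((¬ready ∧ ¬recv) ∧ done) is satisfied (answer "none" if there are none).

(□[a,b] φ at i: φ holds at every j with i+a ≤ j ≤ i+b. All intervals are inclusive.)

none

Evaluate at each i in [0,10]:
  i=0: ✗ (fails at j=1)
  i=1: ✗ (fails at j=1)
  i=2: ✗ (fails at j=2)
  i=3: ✗ (fails at j=3)
  i=4: ✗ (fails at j=4)
  i=5: ✗ (fails at j=5)
  i=6: ✗ (fails at j=6)
  i=7: ✗ (fails at j=7)
  i=8: ✗ (fails at j=8)
  i=9: ✗ (fails at j=9)
  i=10: ✗ (fails at j=10)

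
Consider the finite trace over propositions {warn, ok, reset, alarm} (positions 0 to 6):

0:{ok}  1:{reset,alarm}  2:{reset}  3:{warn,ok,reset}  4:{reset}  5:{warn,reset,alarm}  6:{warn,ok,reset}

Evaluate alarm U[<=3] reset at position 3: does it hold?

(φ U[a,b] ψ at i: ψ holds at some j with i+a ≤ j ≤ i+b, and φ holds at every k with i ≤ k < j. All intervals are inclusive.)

Need some j in [3,6] with reset, and alarm at every k in [3,j-1].
  j=3: reset holds; no prefix to check → satisfied.

True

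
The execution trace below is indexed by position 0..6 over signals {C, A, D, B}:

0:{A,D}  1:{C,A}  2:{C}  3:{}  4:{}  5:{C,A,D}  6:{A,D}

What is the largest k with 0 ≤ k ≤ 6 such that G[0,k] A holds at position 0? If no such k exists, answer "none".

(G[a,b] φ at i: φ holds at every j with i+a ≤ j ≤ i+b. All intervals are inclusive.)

A must hold from j=0 onward; find where it first fails.
  j=0: holds
  j=1: holds
  j=2: fails
Holds on [0,1], so largest k = 1.

1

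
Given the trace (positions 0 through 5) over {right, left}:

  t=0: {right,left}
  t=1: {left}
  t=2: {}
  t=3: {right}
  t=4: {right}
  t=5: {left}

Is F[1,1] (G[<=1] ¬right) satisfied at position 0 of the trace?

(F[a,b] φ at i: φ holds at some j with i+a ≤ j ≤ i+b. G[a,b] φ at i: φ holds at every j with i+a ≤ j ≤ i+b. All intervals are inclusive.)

Check G[<=1] ¬right at each j in [1,1]:
  j=1: holds on [1,2]
Found at j=1 → formula holds.

True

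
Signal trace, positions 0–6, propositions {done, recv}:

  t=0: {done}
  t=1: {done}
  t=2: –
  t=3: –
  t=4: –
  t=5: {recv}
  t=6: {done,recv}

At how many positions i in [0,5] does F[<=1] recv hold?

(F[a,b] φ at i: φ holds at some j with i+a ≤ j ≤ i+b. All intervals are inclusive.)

Evaluate at each i in [0,5]:
  i=0: ✗ (none in [0,1])
  i=1: ✗ (none in [1,2])
  i=2: ✗ (none in [2,3])
  i=3: ✗ (none in [3,4])
  i=4: ✓ (witness j=5)
  i=5: ✓ (witness j=5)
Positions where it holds: {4, 5} → 2.

2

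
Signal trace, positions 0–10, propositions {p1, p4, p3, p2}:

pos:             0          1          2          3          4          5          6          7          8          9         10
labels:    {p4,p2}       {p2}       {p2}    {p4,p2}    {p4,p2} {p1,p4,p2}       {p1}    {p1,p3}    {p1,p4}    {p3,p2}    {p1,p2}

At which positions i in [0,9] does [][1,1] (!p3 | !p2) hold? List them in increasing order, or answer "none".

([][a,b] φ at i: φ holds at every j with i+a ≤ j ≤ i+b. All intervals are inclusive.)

0, 1, 2, 3, 4, 5, 6, 7, 9

Evaluate at each i in [0,9]:
  i=0: ✓ (all of [1,1])
  i=1: ✓ (all of [2,2])
  i=2: ✓ (all of [3,3])
  i=3: ✓ (all of [4,4])
  i=4: ✓ (all of [5,5])
  i=5: ✓ (all of [6,6])
  i=6: ✓ (all of [7,7])
  i=7: ✓ (all of [8,8])
  i=8: ✗ (fails at j=9)
  i=9: ✓ (all of [10,10])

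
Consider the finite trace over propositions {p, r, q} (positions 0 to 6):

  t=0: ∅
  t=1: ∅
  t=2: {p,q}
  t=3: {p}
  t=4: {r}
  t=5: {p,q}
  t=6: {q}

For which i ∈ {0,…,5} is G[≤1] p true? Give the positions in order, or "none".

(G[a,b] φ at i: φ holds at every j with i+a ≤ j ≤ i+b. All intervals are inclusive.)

2

Evaluate at each i in [0,5]:
  i=0: ✗ (fails at j=0)
  i=1: ✗ (fails at j=1)
  i=2: ✓ (all of [2,3])
  i=3: ✗ (fails at j=4)
  i=4: ✗ (fails at j=4)
  i=5: ✗ (fails at j=6)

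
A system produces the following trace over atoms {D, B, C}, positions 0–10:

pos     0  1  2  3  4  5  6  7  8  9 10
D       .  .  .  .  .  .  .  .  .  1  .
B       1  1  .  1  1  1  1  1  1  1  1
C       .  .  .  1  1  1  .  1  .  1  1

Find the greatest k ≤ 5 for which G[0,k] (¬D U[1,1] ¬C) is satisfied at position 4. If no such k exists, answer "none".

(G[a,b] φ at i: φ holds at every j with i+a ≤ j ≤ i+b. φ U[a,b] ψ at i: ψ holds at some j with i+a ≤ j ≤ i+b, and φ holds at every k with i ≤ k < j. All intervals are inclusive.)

(¬D U[1,1] ¬C) must hold from j=4 onward; find where it first fails.
  j=4: fails → no k works.

none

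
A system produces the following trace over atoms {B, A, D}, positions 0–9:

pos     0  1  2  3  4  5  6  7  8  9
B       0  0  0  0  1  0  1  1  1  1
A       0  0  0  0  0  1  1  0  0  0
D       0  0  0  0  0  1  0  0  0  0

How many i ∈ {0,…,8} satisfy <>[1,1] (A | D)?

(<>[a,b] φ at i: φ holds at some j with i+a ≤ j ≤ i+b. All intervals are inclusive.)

2

Evaluate at each i in [0,8]:
  i=0: ✗ (none in [1,1])
  i=1: ✗ (none in [2,2])
  i=2: ✗ (none in [3,3])
  i=3: ✗ (none in [4,4])
  i=4: ✓ (witness j=5)
  i=5: ✓ (witness j=6)
  i=6: ✗ (none in [7,7])
  i=7: ✗ (none in [8,8])
  i=8: ✗ (none in [9,9])
Positions where it holds: {4, 5} → 2.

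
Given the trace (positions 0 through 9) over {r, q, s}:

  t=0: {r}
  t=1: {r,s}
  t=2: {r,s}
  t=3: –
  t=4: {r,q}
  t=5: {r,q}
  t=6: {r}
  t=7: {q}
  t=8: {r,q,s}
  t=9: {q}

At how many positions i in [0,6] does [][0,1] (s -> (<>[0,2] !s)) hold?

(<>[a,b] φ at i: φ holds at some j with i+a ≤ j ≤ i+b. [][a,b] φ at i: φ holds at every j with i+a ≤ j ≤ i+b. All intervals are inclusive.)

7

Evaluate at each i in [0,6]:
  i=0: ✓ (all of [0,1])
  i=1: ✓ (all of [1,2])
  i=2: ✓ (all of [2,3])
  i=3: ✓ (all of [3,4])
  i=4: ✓ (all of [4,5])
  i=5: ✓ (all of [5,6])
  i=6: ✓ (all of [6,7])
Positions where it holds: {0, 1, 2, 3, 4, 5, 6} → 7.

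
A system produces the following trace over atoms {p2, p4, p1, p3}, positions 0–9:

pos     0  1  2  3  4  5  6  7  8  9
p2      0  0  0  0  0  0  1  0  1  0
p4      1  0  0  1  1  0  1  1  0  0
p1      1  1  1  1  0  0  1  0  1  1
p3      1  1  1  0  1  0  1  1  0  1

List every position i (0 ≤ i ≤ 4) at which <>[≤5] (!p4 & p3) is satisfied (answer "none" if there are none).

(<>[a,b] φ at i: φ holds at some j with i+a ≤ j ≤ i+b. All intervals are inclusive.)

0, 1, 2, 4

Evaluate at each i in [0,4]:
  i=0: ✓ (witness j=1)
  i=1: ✓ (witness j=1)
  i=2: ✓ (witness j=2)
  i=3: ✗ (none in [3,8])
  i=4: ✓ (witness j=9)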